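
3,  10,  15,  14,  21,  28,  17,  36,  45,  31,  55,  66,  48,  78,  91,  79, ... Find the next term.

105

Reading positions in blocks of 3 reveals the pattern ABB — 2 tracks woven together.
Stream A: 3, 14, 17, 31, 48, 79. Fibonacci-style (each term is the sum of the two before it).
Stream B: 10, 15, 21, 28, 36, 45, 55, 66, 78, 91. The triangular numbers T_4, T_5, ….
Term 17 comes from stream B (its 11th entry): 105.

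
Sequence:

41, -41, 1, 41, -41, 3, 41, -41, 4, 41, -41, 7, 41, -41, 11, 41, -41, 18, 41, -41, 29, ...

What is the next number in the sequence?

41

Reading positions in blocks of 3 reveals the pattern AAB — 2 tracks woven together.
Subsequence A: 41, -41, 41, -41, 41, -41, 41, -41, 41, -41, 41, -41, 41, -41 — oscillating between 41 and -41.
Subsequence B: 1, 3, 4, 7, 11, 18, 29 — a Fibonacci-like recurrence a_n = a_{n-1} + a_{n-2}.
Position 22 falls in subsequence A as its term 15, giving 41.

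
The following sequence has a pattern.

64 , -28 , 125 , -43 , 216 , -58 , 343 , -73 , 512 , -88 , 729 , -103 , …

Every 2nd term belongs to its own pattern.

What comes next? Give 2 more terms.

Positions 1, 3, 5, … form one subsequence and positions 2, 4, 6, … form another.
Track A is 64, 125, 216, 343, 512, 729, which is consecutive cubes n³ from n = 4.
Track B is -28, -43, -58, -73, -88, -103, which is linear: a_n = -13 − 15·n.
Position 13 → track A, term 7 = 1000.
The 14th slot belongs to track B; its 7th term is -118.

1000, -118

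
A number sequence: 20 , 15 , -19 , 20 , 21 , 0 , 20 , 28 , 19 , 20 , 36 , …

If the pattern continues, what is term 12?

38

The terms cycle through 3 interleaved subsequences.
Track A is 20, 20, 20, 20, which is constant 20.
Track B is 15, 21, 28, 36, which is triangular numbers starting at T_5.
Track C is -19, 0, 19, which is linear: a_n = -38 + 19·n.
The 12th slot belongs to track C; its 4th term is 38.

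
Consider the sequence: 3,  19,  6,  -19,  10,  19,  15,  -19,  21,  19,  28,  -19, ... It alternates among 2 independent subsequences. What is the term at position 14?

The terms cycle through 2 interleaved subsequences.
Stream A is 3, 6, 10, 15, 21, 28, which is triangular numbers starting at T_2.
Stream B is 19, -19, 19, -19, 19, -19, which is the oscillation 19·(−1)^(n+1).
The 14th slot belongs to stream B; its 7th term is 19.

19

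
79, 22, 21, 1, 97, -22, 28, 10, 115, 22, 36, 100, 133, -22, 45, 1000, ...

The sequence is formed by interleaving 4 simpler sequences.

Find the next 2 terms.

151, 22

Split by position mod 4: positions 1, 5, 9, … form one track, and each other residue class forms its own.
Subsequence A: 79, 97, 115, 133 — arithmetic with common difference +18.
Subsequence B: 22, -22, 22, -22 — oscillating between 22 and -22.
Subsequence C: 21, 28, 36, 45 — triangular numbers n(n+1)/2 for n = 6, 7, ….
Subsequence D: 1, 10, 100, 1000 — successive powers of 10.
The 17th slot belongs to subsequence A; its 5th term is 151.
Position 18 → subsequence B, term 5 = 22.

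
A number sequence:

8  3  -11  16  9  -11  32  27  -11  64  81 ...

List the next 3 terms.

Taking every 3rd term gives 3 separate tracks.
Subsequence A: 8, 16, 32, 64. Geometric with ratio 2.
Subsequence B: 3, 9, 27, 81. Powers of 3.
Subsequence C: -11, -11, -11. The constant sequence -11.
The 12th slot belongs to subsequence C; its 4th term is -11.
Position 13 → subsequence A, term 5 = 128.
Position 14 → subsequence B, term 5 = 243.

-11, 128, 243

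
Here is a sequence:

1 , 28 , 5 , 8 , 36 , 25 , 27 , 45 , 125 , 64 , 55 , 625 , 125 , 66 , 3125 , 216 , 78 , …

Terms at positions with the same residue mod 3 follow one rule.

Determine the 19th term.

343

The terms cycle through 3 interleaved subsequences.
Subsequence A: 1, 8, 27, 64, 125, 216 (the cubes 1³, 2³, 3³, …).
Subsequence B: 28, 36, 45, 55, 66, 78 (the triangular numbers T_7, T_8, …).
Subsequence C: 5, 25, 125, 625, 3125 (powers of 5).
Position 19 falls in subsequence A as its term 7, giving 343.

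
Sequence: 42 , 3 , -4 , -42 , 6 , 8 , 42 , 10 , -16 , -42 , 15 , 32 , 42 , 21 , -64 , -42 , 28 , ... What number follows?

128

Taking every 3rd term gives 3 separate tracks.
Track A: 42, -42, 42, -42, 42, -42 — the oscillation 42·(−1)^(n+1).
Track B: 3, 6, 10, 15, 21, 28 — triangular numbers n(n+1)/2 for n = 2, 3, ….
Track C: -4, 8, -16, 32, -64 — a geometric progression (common ratio -2).
Term 18 comes from track C (its 6th entry): 128.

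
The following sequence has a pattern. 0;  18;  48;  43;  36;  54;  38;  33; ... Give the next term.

72

Reading positions in blocks of 4 reveals the pattern AABB — 2 tracks woven together.
Track A = 0, 18, 36, 54: arithmetic with common difference +18.
Track B = 48, 43, 38, 33: linear: a_n = 53 − 5·n.
The 9th slot belongs to track A; its 5th term is 72.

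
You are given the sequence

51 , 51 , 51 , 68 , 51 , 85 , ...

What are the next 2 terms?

The terms cycle through 2 interleaved subsequences.
Stream A: 51, 51, 51. The constant sequence 51.
Stream B: 51, 68, 85. Arithmetic with common difference +17.
The 7th slot belongs to stream A; its 4th term is 51.
Position 8 → stream B, term 4 = 102.

51, 102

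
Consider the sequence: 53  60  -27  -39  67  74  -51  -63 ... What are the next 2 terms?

81, 88

The slot pattern repeats as AABB (period 4), so there are 2 interleaved tracks.
Stream A = 53, 60, 67, 74: arithmetic with common difference +7.
Stream B = -27, -39, -51, -63: subtracting 12 each time.
The 9th slot belongs to stream A; its 5th term is 81.
The 10th slot belongs to stream A; its 6th term is 88.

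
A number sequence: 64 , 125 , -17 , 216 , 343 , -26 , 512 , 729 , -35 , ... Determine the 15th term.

Positions follow the repeating pattern AAB; grouping by letter gives 2 tracks.
Stream A is 64, 125, 216, 343, 512, 729, which is perfect cubes starting at 4³.
Stream B is -17, -26, -35, which is subtracting 9 each time.
The 15th slot belongs to stream B; its 5th term is -53.

-53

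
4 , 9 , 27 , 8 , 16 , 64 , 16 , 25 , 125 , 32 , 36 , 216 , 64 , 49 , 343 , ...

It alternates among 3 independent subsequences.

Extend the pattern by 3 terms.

128, 64, 512

Taking every 3rd term gives 3 separate tracks.
Subsequence A: 4, 8, 16, 32, 64 (powers 2^2, 2^3, 2^4, …).
Subsequence B: 9, 16, 25, 36, 49 (the squares 3², 4², 5², …).
Subsequence C: 27, 64, 125, 216, 343 (the cubes 3³, 4³, 5³, …).
The 16th slot belongs to subsequence A; its 6th term is 128.
Position 17 → subsequence B, term 6 = 64.
The 18th slot belongs to subsequence C; its 6th term is 512.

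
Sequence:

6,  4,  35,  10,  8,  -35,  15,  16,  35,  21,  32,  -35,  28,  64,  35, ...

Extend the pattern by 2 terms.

36, 128

Read the sequence 3 terms at a time; column i is its own pattern.
Track A: 6, 10, 15, 21, 28. Triangular numbers starting at T_3.
Track B: 4, 8, 16, 32, 64. Geometric with ratio 2.
Track C: 35, -35, 35, -35, 35. Oscillating between 35 and -35.
Position 16 → track A, term 6 = 36.
Term 17 comes from track B (its 6th entry): 128.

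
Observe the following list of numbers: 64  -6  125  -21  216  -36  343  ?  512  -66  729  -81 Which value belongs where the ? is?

-51

The terms cycle through 2 interleaved subsequences.
Stream A = 64, 125, 216, 343, 512, 729: consecutive cubes n³ from n = 4.
Stream B = -6, -21, -36, ?, -66, -81: linear: a_n = 9 − 15·n.
Filling stream B at index 4 by its rule yields -51.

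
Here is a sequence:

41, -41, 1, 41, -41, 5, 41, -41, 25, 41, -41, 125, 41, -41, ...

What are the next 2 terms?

625, 41

Positions follow the repeating pattern AAB; grouping by letter gives 2 tracks.
Stream A: 41, -41, 41, -41, 41, -41, 41, -41, 41, -41 (oscillating between 41 and -41).
Stream B: 1, 5, 25, 125 (geometric with ratio 5).
Position 15 → stream B, term 5 = 625.
Position 16 → stream A, term 11 = 41.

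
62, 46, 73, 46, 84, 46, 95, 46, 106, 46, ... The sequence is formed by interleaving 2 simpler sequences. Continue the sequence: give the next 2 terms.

117, 46

The terms cycle through 2 interleaved subsequences.
Track A: 62, 73, 84, 95, 106 (linear: a_n = 51 + 11·n).
Track B: 46, 46, 46, 46, 46 (constant 46).
Position 11 falls in track A as its term 6, giving 117.
The 12th slot belongs to track B; its 6th term is 46.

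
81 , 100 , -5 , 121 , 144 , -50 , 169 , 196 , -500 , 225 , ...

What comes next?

Positions follow the repeating pattern AAB; grouping by letter gives 2 tracks.
Subsequence A is 81, 100, 121, 144, 169, 196, 225, which is the squares 9², 10², 11², ….
Subsequence B is -5, -50, -500, which is geometric, ×10 each step.
Term 11 comes from subsequence A (its 8th entry): 256.

256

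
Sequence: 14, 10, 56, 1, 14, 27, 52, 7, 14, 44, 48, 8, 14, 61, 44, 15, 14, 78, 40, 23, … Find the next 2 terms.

Taking every 4th term gives 4 separate tracks.
Track A is 14, 14, 14, 14, 14, which is the constant sequence 14.
Track B is 10, 27, 44, 61, 78, which is arithmetic, step +17.
Track C is 56, 52, 48, 44, 40, which is arithmetic with common difference −4.
Track D is 1, 7, 8, 15, 23, which is a Fibonacci-like recurrence a_n = a_{n-1} + a_{n-2}.
The 21st slot belongs to track A; its 6th term is 14.
The 22nd slot belongs to track B; its 6th term is 95.

14, 95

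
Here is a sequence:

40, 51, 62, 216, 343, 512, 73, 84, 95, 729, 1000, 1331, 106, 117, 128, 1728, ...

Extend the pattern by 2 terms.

2197, 2744

The slot pattern repeats as AAABBB (period 6), so there are 2 interleaved tracks.
Stream A: 40, 51, 62, 73, 84, 95, 106, 117, 128. Adding 11 each time.
Stream B: 216, 343, 512, 729, 1000, 1331, 1728. The cubes 6³, 7³, 8³, ….
Position 17 falls in stream B as its term 8, giving 2197.
The 18th slot belongs to stream B; its 9th term is 2744.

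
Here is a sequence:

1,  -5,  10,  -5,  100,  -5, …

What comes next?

1000

The terms cycle through 2 interleaved subsequences.
Subsequence A is 1, 10, 100, which is successive powers of 10.
Subsequence B is -5, -5, -5, which is the constant sequence -5.
Position 7 → subsequence A, term 4 = 1000.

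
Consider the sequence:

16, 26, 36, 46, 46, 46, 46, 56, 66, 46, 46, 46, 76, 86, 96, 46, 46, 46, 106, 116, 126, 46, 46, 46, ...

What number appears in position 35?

46

The slot pattern repeats as AAABBB (period 6), so there are 2 interleaved tracks.
Subsequence A: 16, 26, 36, 46, 56, 66, 76, 86, 96, 106, 116, 126 — linear: a_n = 6 + 10·n.
Subsequence B: 46, 46, 46, 46, 46, 46, 46, 46, 46, 46, 46, 46 — the constant sequence 46.
Term 35 comes from subsequence B (its 17th entry): 46.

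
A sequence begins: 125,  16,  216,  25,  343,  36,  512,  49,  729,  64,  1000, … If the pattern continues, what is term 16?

121

Taking every 2nd term gives 2 separate tracks.
Stream A: 125, 216, 343, 512, 729, 1000 — the cubes 5³, 6³, 7³, ….
Stream B: 16, 25, 36, 49, 64 — consecutive squares n² from n = 4.
Position 16 falls in stream B as its term 8, giving 121.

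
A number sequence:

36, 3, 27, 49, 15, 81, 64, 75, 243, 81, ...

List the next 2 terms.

Taking every 3rd term gives 3 separate tracks.
Subsequence A: 36, 49, 64, 81 (the squares 6², 7², 8², …).
Subsequence B: 3, 15, 75 (geometric with ratio 5).
Subsequence C: 27, 81, 243 (successive powers of 3).
The 11th slot belongs to subsequence B; its 4th term is 375.
Term 12 comes from subsequence C (its 4th entry): 729.

375, 729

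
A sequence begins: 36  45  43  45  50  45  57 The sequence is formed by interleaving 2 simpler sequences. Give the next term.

45

Taking every 2nd term gives 2 separate tracks.
Stream A: 36, 43, 50, 57 (linear: a_n = 29 + 7·n).
Stream B: 45, 45, 45 (always 45).
Position 8 → stream B, term 4 = 45.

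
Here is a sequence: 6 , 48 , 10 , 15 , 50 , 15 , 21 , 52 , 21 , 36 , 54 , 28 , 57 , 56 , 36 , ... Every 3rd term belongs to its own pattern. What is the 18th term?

45

Taking every 3rd term gives 3 separate tracks.
Subsequence A: 6, 15, 21, 36, 57 (Fibonacci-style (each term is the sum of the two before it)).
Subsequence B: 48, 50, 52, 54, 56 (arithmetic, step +2).
Subsequence C: 10, 15, 21, 28, 36 (the triangular numbers T_4, T_5, …).
The 18th slot belongs to subsequence C; its 6th term is 45.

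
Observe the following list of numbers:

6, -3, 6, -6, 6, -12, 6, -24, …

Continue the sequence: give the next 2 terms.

6, -48

Positions 1, 3, 5, … form one subsequence and positions 2, 4, 6, … form another.
Subsequence A: 6, 6, 6, 6 — always 6.
Subsequence B: -3, -6, -12, -24 — geometric with ratio 2.
The 9th slot belongs to subsequence A; its 5th term is 6.
Position 10 → subsequence B, term 5 = -48.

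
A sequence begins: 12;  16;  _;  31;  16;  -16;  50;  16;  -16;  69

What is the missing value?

Reading positions in blocks of 3 reveals the pattern ABB — 2 tracks woven together.
Subsequence A: 12, 31, 50, 69 — arithmetic with common difference +19.
Subsequence B: 16, ?, 16, -16, 16, -16 — the oscillation 16·(−1)^(n+1).
Subsequence B's pattern makes the blank -16.

-16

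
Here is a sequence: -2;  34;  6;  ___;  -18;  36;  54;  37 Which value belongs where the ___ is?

35

The terms cycle through 2 interleaved subsequences.
Stream A: -2, 6, -18, 54 (geometric with ratio -3).
Stream B: 34, ?, 36, 37 (adding 1 each time).
Stream B's pattern makes the blank 35.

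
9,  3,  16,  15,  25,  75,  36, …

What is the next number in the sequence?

375

Odd-indexed and even-indexed terms follow separate rules.
Track A: 9, 16, 25, 36 — perfect squares starting at 3².
Track B: 3, 15, 75 — geometric with ratio 5.
Term 8 comes from track B (its 4th entry): 375.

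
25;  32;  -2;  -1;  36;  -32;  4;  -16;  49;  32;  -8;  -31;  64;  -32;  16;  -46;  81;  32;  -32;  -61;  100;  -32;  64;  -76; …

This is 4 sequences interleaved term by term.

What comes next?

121

Read the sequence 4 terms at a time; column i is its own pattern.
Track A: 25, 36, 49, 64, 81, 100 — consecutive squares n² from n = 5.
Track B: 32, -32, 32, -32, 32, -32 — the oscillation 32·(−1)^(n+1).
Track C: -2, 4, -8, 16, -32, 64 — geometric, ×-2 each step.
Track D: -1, -16, -31, -46, -61, -76 — arithmetic with common difference −15.
Position 25 → track A, term 7 = 121.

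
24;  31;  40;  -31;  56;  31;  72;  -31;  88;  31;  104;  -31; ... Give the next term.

Odd-indexed and even-indexed terms follow separate rules.
Track A: 24, 40, 56, 72, 88, 104 — arithmetic with common difference +16.
Track B: 31, -31, 31, -31, 31, -31 — oscillating between 31 and -31.
Term 13 comes from track A (its 7th entry): 120.

120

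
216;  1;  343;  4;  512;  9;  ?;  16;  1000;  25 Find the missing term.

Taking every 2nd term gives 2 separate tracks.
Subsequence A: 216, 343, 512, ?, 1000 (perfect cubes starting at 6³).
Subsequence B: 1, 4, 9, 16, 25 (consecutive squares n² from n = 1).
The gap is subsequence A's term 4; the rule gives 729.

729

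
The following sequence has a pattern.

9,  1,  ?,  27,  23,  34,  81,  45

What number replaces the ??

The slot pattern repeats as ABB (period 3), so there are 2 interleaved tracks.
Track A = 9, 27, 81: multiplying by 3 each time.
Track B = 1, ?, 23, 34, 45: arithmetic, step +11.
So the missing entry in track B is 12.

12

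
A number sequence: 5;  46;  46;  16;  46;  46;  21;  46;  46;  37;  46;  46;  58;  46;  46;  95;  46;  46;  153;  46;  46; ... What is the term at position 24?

Reading positions in blocks of 3 reveals the pattern ABB — 2 tracks woven together.
Track A: 5, 16, 21, 37, 58, 95, 153. A Fibonacci-like recurrence a_n = a_{n-1} + a_{n-2}.
Track B: 46, 46, 46, 46, 46, 46, 46, 46, 46, 46, 46, 46, 46, 46. The constant sequence 46.
Position 24 falls in track B as its term 16, giving 46.

46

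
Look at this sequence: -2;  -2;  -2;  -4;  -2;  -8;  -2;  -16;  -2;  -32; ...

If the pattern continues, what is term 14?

-128

Odd-indexed and even-indexed terms follow separate rules.
Stream A = -2, -2, -2, -2, -2: always -2.
Stream B = -2, -4, -8, -16, -32: geometric with ratio 2.
Position 14 falls in stream B as its term 7, giving -128.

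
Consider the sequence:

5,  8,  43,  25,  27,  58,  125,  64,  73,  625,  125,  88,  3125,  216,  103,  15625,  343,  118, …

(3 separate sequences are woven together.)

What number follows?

The terms cycle through 3 interleaved subsequences.
Stream A: 5, 25, 125, 625, 3125, 15625 — powers of 5.
Stream B: 8, 27, 64, 125, 216, 343 — perfect cubes starting at 2³.
Stream C: 43, 58, 73, 88, 103, 118 — arithmetic, step +15.
The 19th slot belongs to stream A; its 7th term is 78125.

78125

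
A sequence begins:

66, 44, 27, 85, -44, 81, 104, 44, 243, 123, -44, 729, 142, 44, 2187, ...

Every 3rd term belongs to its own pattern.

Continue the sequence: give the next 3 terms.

Split by position mod 3 into 3 tracks.
Subsequence A: 66, 85, 104, 123, 142 — arithmetic with common difference +19.
Subsequence B: 44, -44, 44, -44, 44 — oscillating between 44 and -44.
Subsequence C: 27, 81, 243, 729, 2187 — powers 3^3, 3^4, 3^5, ….
Position 16 falls in subsequence A as its term 6, giving 161.
The 17th slot belongs to subsequence B; its 6th term is -44.
Position 18 falls in subsequence C as its term 6, giving 6561.

161, -44, 6561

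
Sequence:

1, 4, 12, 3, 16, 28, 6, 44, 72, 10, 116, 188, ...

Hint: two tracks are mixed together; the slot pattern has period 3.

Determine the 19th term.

Reading positions in blocks of 3 reveals the pattern ABB — 2 tracks woven together.
Stream A: 1, 3, 6, 10 (triangular numbers starting at T_1).
Stream B: 4, 12, 16, 28, 44, 72, 116, 188 (a Fibonacci-like recurrence a_n = a_{n-1} + a_{n-2}).
The 19th slot belongs to stream A; its 7th term is 28.

28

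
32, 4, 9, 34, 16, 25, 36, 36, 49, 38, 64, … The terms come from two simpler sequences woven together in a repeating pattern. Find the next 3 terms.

81, 40, 100

Reading positions in blocks of 3 reveals the pattern ABB — 2 tracks woven together.
Track A: 32, 34, 36, 38. Arithmetic, step +2.
Track B: 4, 9, 16, 25, 36, 49, 64. Perfect squares starting at 2².
Term 12 comes from track B (its 8th entry): 81.
Term 13 comes from track A (its 5th entry): 40.
Term 14 comes from track B (its 9th entry): 100.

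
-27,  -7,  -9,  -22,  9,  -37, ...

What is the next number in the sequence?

Split by position mod 2 into 2 tracks.
Stream A: -27, -9, 9 (arithmetic with common difference +18).
Stream B: -7, -22, -37 (arithmetic, step −15).
Position 7 falls in stream A as its term 4, giving 27.

27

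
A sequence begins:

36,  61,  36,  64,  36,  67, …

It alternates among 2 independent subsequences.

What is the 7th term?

36

Split by position mod 2 into 2 tracks.
Track A: 36, 36, 36 (constant 36).
Track B: 61, 64, 67 (arithmetic, step +3).
Position 7 → track A, term 4 = 36.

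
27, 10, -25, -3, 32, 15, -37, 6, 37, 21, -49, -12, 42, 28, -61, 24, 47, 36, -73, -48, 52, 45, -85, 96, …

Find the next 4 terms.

57, 55, -97, -192

Split by position mod 4: positions 1, 5, 9, … form one track, and each other residue class forms its own.
Track A: 27, 32, 37, 42, 47, 52. Adding 5 each time.
Track B: 10, 15, 21, 28, 36, 45. The triangular numbers T_4, T_5, ….
Track C: -25, -37, -49, -61, -73, -85. Arithmetic, step −12.
Track D: -3, 6, -12, 24, -48, 96. Multiplying by -2 each time.
Term 25 comes from track A (its 7th entry): 57.
Term 26 comes from track B (its 7th entry): 55.
The 27th slot belongs to track C; its 7th term is -97.
Term 28 comes from track D (its 7th entry): -192.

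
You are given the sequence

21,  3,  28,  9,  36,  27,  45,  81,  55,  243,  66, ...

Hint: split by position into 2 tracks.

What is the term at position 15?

Taking every 2nd term gives 2 separate tracks.
Subsequence A: 21, 28, 36, 45, 55, 66 — triangular numbers starting at T_6.
Subsequence B: 3, 9, 27, 81, 243 — geometric, ×3 each step.
The 15th slot belongs to subsequence A; its 8th term is 91.

91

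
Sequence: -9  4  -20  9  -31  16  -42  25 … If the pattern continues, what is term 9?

-53

Taking every 2nd term gives 2 separate tracks.
Track A: -9, -20, -31, -42 — subtracting 11 each time.
Track B: 4, 9, 16, 25 — perfect squares starting at 2².
Position 9 falls in track A as its term 5, giving -53.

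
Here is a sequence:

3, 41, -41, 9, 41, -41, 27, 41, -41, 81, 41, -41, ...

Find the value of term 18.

The slot pattern repeats as ABB (period 3), so there are 2 interleaved tracks.
Subsequence A: 3, 9, 27, 81 — successive powers of 3.
Subsequence B: 41, -41, 41, -41, 41, -41, 41, -41 — alternating ±41.
The 18th slot belongs to subsequence B; its 12th term is -41.

-41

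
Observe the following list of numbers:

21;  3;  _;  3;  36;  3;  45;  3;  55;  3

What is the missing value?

28

The terms cycle through 2 interleaved subsequences.
Track A: 21, ?, 36, 45, 55 — triangular numbers n(n+1)/2 for n = 6, 7, ….
Track B: 3, 3, 3, 3, 3 — constant 3.
Track A's pattern makes the blank 28.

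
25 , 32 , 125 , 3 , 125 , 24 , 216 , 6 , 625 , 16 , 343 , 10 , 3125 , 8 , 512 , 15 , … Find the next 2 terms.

Taking every 4th term gives 4 separate tracks.
Stream A = 25, 125, 625, 3125: powers of 5.
Stream B = 32, 24, 16, 8: subtracting 8 each time.
Stream C = 125, 216, 343, 512: perfect cubes starting at 5³.
Stream D = 3, 6, 10, 15: triangular numbers starting at T_2.
Position 17 falls in stream A as its term 5, giving 15625.
The 18th slot belongs to stream B; its 5th term is 0.

15625, 0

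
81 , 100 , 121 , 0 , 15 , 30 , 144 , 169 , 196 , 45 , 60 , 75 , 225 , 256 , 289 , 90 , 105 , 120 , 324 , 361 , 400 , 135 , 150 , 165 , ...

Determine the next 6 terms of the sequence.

Reading positions in blocks of 6 reveals the pattern AAABBB — 2 tracks woven together.
Subsequence A: 81, 100, 121, 144, 169, 196, 225, 256, 289, 324, 361, 400. The squares 9², 10², 11², ….
Subsequence B: 0, 15, 30, 45, 60, 75, 90, 105, 120, 135, 150, 165. Arithmetic with common difference +15.
The 25th slot belongs to subsequence A; its 13th term is 441.
Position 26 falls in subsequence A as its term 14, giving 484.
Position 27 falls in subsequence A as its term 15, giving 529.
Term 28 comes from subsequence B (its 13th entry): 180.
Term 29 comes from subsequence B (its 14th entry): 195.
Position 30 → subsequence B, term 15 = 210.

441, 484, 529, 180, 195, 210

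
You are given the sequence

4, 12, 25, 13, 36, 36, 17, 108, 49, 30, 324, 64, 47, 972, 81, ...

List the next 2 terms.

The terms cycle through 3 interleaved subsequences.
Stream A is 4, 13, 17, 30, 47, which is Fibonacci-style (each term is the sum of the two before it).
Stream B is 12, 36, 108, 324, 972, which is geometric with ratio 3.
Stream C is 25, 36, 49, 64, 81, which is the squares 5², 6², 7², ….
Position 16 → stream A, term 6 = 77.
Position 17 → stream B, term 6 = 2916.

77, 2916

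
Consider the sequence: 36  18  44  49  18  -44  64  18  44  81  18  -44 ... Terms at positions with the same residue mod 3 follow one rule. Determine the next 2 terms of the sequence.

100, 18

Split by position mod 3: positions 1, 4, 7, … form one track, and each other residue class forms its own.
Subsequence A = 36, 49, 64, 81: perfect squares starting at 6².
Subsequence B = 18, 18, 18, 18: constant 18.
Subsequence C = 44, -44, 44, -44: the oscillation 44·(−1)^(n+1).
The 13th slot belongs to subsequence A; its 5th term is 100.
Position 14 falls in subsequence B as its term 5, giving 18.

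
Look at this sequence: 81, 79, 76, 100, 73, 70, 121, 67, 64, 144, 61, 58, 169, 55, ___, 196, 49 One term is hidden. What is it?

52

Reading positions in blocks of 3 reveals the pattern ABB — 2 tracks woven together.
Stream A is 81, 100, 121, 144, 169, 196, which is consecutive squares n² from n = 9.
Stream B is 79, 76, 73, 70, 67, 64, 61, 58, 55, ?, 49, which is linear: a_n = 82 − 3·n.
Filling stream B at index 10 by its rule yields 52.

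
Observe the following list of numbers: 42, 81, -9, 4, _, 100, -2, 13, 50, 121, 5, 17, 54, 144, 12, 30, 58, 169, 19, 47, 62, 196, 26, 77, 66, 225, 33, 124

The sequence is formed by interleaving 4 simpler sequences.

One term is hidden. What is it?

46

Split by position mod 4: positions 1, 5, 9, … form one track, and each other residue class forms its own.
Subsequence A: 42, ?, 50, 54, 58, 62, 66 — linear: a_n = 38 + 4·n.
Subsequence B: 81, 100, 121, 144, 169, 196, 225 — perfect squares starting at 9².
Subsequence C: -9, -2, 5, 12, 19, 26, 33 — linear: a_n = -16 + 7·n.
Subsequence D: 4, 13, 17, 30, 47, 77, 124 — Fibonacci-style (each term is the sum of the two before it).
The gap is subsequence A's term 2; the rule gives 46.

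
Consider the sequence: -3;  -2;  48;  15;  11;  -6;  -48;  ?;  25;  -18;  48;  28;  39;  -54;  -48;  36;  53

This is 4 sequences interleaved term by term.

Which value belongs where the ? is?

Read the sequence 4 terms at a time; column i is its own pattern.
Subsequence A: -3, 11, 25, 39, 53 (adding 14 each time).
Subsequence B: -2, -6, -18, -54 (multiplying by 3 each time).
Subsequence C: 48, -48, 48, -48 (the oscillation 48·(−1)^(n+1)).
Subsequence D: 15, ?, 28, 36 (the triangular numbers T_5, T_6, …).
Subsequence D's pattern makes the blank 21.

21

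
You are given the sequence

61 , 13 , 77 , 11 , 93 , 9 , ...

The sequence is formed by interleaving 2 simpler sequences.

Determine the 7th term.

109

Positions 1, 3, 5, … form one subsequence and positions 2, 4, 6, … form another.
Subsequence A is 61, 77, 93, which is adding 16 each time.
Subsequence B is 13, 11, 9, which is arithmetic, step −2.
Term 7 comes from subsequence A (its 4th entry): 109.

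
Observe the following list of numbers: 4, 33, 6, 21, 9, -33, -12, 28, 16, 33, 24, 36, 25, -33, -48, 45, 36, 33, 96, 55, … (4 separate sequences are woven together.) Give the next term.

Split by position mod 4: positions 1, 5, 9, … form one track, and each other residue class forms its own.
Subsequence A: 4, 9, 16, 25, 36 — the squares 2², 3², 4², ….
Subsequence B: 33, -33, 33, -33, 33 — the oscillation 33·(−1)^(n+1).
Subsequence C: 6, -12, 24, -48, 96 — geometric with ratio -2.
Subsequence D: 21, 28, 36, 45, 55 — triangular numbers n(n+1)/2 for n = 6, 7, ….
Position 21 → subsequence A, term 6 = 49.

49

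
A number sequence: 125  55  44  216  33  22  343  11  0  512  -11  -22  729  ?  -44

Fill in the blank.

-33

The slot pattern repeats as ABB (period 3), so there are 2 interleaved tracks.
Stream A: 125, 216, 343, 512, 729. Perfect cubes starting at 5³.
Stream B: 55, 44, 33, 22, 11, 0, -11, -22, ?, -44. Subtracting 11 each time.
Stream B's pattern makes the blank -33.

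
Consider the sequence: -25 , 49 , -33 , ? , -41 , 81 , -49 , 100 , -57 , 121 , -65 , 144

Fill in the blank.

64

Split by position mod 2 into 2 tracks.
Track A is -25, -33, -41, -49, -57, -65, which is subtracting 8 each time.
Track B is 49, ?, 81, 100, 121, 144, which is consecutive squares n² from n = 7.
Track B's pattern makes the blank 64.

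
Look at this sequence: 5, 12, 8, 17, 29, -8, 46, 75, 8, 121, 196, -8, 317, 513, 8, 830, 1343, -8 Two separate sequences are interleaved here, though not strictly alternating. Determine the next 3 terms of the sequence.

The slot pattern repeats as AAB (period 3), so there are 2 interleaved tracks.
Subsequence A: 5, 12, 17, 29, 46, 75, 121, 196, 317, 513, 830, 1343. A Fibonacci-like recurrence a_n = a_{n-1} + a_{n-2}.
Subsequence B: 8, -8, 8, -8, 8, -8. Alternating ±8.
Position 19 → subsequence A, term 13 = 2173.
Term 20 comes from subsequence A (its 14th entry): 3516.
The 21st slot belongs to subsequence B; its 7th term is 8.

2173, 3516, 8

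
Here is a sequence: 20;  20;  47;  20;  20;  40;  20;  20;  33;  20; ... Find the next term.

20

Positions follow the repeating pattern AAB; grouping by letter gives 2 tracks.
Stream A = 20, 20, 20, 20, 20, 20, 20: constant 20.
Stream B = 47, 40, 33: arithmetic with common difference −7.
The 11th slot belongs to stream A; its 8th term is 20.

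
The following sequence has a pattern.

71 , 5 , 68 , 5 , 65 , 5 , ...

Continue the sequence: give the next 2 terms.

62, 5

Odd-indexed and even-indexed terms follow separate rules.
Subsequence A: 71, 68, 65. Subtracting 3 each time.
Subsequence B: 5, 5, 5. Always 5.
Position 7 → subsequence A, term 4 = 62.
Position 8 falls in subsequence B as its term 4, giving 5.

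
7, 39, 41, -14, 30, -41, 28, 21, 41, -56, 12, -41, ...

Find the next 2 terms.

112, 3

Split by position mod 3: positions 1, 4, 7, … form one track, and each other residue class forms its own.
Subsequence A = 7, -14, 28, -56: geometric, ×-2 each step.
Subsequence B = 39, 30, 21, 12: subtracting 9 each time.
Subsequence C = 41, -41, 41, -41: oscillating between 41 and -41.
Position 13 falls in subsequence A as its term 5, giving 112.
Position 14 falls in subsequence B as its term 5, giving 3.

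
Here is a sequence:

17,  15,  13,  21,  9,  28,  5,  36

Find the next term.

Odd-indexed and even-indexed terms follow separate rules.
Stream A: 17, 13, 9, 5. Arithmetic, step −4.
Stream B: 15, 21, 28, 36. Triangular numbers n(n+1)/2 for n = 5, 6, ….
Term 9 comes from stream A (its 5th entry): 1.

1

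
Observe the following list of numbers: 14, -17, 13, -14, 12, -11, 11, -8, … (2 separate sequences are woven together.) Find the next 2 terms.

10, -5

Split by position mod 2 into 2 tracks.
Stream A: 14, 13, 12, 11 — arithmetic, step −1.
Stream B: -17, -14, -11, -8 — linear: a_n = -20 + 3·n.
Position 9 falls in stream A as its term 5, giving 10.
The 10th slot belongs to stream B; its 5th term is -5.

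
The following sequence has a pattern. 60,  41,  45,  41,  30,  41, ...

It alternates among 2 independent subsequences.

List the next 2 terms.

15, 41

Positions 1, 3, 5, … form one subsequence and positions 2, 4, 6, … form another.
Track A: 60, 45, 30 (subtracting 15 each time).
Track B: 41, 41, 41 (always 41).
Term 7 comes from track A (its 4th entry): 15.
The 8th slot belongs to track B; its 4th term is 41.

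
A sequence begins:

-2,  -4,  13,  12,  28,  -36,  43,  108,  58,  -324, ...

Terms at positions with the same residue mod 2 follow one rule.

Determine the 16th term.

Positions 1, 3, 5, … form one subsequence and positions 2, 4, 6, … form another.
Track A: -2, 13, 28, 43, 58 (arithmetic, step +15).
Track B: -4, 12, -36, 108, -324 (geometric, ×-3 each step).
Position 16 falls in track B as its term 8, giving 8748.

8748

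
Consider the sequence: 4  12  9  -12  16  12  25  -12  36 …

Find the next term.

12

Taking every 2nd term gives 2 separate tracks.
Subsequence A: 4, 9, 16, 25, 36. The squares 2², 3², 4², ….
Subsequence B: 12, -12, 12, -12. The oscillation 12·(−1)^(n+1).
The 10th slot belongs to subsequence B; its 5th term is 12.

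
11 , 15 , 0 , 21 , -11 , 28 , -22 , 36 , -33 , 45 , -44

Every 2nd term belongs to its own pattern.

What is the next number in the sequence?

Taking every 2nd term gives 2 separate tracks.
Subsequence A = 11, 0, -11, -22, -33, -44: linear: a_n = 22 − 11·n.
Subsequence B = 15, 21, 28, 36, 45: triangular numbers starting at T_5.
Position 12 falls in subsequence B as its term 6, giving 55.

55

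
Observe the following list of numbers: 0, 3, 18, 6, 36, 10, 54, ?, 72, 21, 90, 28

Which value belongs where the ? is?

The terms cycle through 2 interleaved subsequences.
Track A: 0, 18, 36, 54, 72, 90 — arithmetic, step +18.
Track B: 3, 6, 10, ?, 21, 28 — triangular numbers starting at T_2.
The gap is track B's term 4; the rule gives 15.

15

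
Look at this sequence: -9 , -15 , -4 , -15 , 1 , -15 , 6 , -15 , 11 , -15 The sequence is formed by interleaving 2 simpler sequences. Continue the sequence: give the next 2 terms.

The terms cycle through 2 interleaved subsequences.
Stream A = -9, -4, 1, 6, 11: arithmetic, step +5.
Stream B = -15, -15, -15, -15, -15: always -15.
Term 11 comes from stream A (its 6th entry): 16.
Term 12 comes from stream B (its 6th entry): -15.

16, -15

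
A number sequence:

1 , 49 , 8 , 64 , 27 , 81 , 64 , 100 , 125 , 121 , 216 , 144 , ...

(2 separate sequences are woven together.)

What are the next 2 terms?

Taking every 2nd term gives 2 separate tracks.
Track A: 1, 8, 27, 64, 125, 216 — the cubes 1³, 2³, 3³, ….
Track B: 49, 64, 81, 100, 121, 144 — consecutive squares n² from n = 7.
The 13th slot belongs to track A; its 7th term is 343.
Position 14 → track B, term 7 = 169.

343, 169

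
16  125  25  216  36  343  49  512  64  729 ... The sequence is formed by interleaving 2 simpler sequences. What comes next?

81

Split by position mod 2 into 2 tracks.
Track A: 16, 25, 36, 49, 64 — consecutive squares n² from n = 4.
Track B: 125, 216, 343, 512, 729 — the cubes 5³, 6³, 7³, ….
Term 11 comes from track A (its 6th entry): 81.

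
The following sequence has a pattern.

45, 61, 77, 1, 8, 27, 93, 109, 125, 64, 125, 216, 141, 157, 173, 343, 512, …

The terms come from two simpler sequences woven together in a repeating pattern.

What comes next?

Positions follow the repeating pattern AAABBB; grouping by letter gives 2 tracks.
Stream A: 45, 61, 77, 93, 109, 125, 141, 157, 173. Linear: a_n = 29 + 16·n.
Stream B: 1, 8, 27, 64, 125, 216, 343, 512. The cubes 1³, 2³, 3³, ….
The 18th slot belongs to stream B; its 9th term is 729.

729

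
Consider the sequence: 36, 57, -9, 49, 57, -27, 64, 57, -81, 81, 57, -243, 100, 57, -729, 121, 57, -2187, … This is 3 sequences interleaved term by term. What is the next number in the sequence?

144

The terms cycle through 3 interleaved subsequences.
Track A = 36, 49, 64, 81, 100, 121: perfect squares starting at 6².
Track B = 57, 57, 57, 57, 57, 57: always 57.
Track C = -9, -27, -81, -243, -729, -2187: geometric with ratio 3.
Position 19 → track A, term 7 = 144.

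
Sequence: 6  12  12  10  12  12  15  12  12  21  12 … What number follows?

12

Positions follow the repeating pattern ABB; grouping by letter gives 2 tracks.
Track A: 6, 10, 15, 21 (triangular numbers n(n+1)/2 for n = 3, 4, …).
Track B: 12, 12, 12, 12, 12, 12, 12 (always 12).
Term 12 comes from track B (its 8th entry): 12.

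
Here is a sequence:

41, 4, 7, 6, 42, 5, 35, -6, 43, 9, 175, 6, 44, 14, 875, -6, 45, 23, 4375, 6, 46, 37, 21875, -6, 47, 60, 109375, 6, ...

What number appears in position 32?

Taking every 4th term gives 4 separate tracks.
Subsequence A is 41, 42, 43, 44, 45, 46, 47, which is adding 1 each time.
Subsequence B is 4, 5, 9, 14, 23, 37, 60, which is each term equals the sum of the previous two.
Subsequence C is 7, 35, 175, 875, 4375, 21875, 109375, which is geometric, ×5 each step.
Subsequence D is 6, -6, 6, -6, 6, -6, 6, which is oscillating between 6 and -6.
Position 32 falls in subsequence D as its term 8, giving -6.

-6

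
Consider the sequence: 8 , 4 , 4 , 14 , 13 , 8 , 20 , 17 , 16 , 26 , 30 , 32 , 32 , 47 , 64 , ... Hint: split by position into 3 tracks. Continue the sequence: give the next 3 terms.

Read the sequence 3 terms at a time; column i is its own pattern.
Track A = 8, 14, 20, 26, 32: adding 6 each time.
Track B = 4, 13, 17, 30, 47: each term equals the sum of the previous two.
Track C = 4, 8, 16, 32, 64: successive powers of 2.
The 16th slot belongs to track A; its 6th term is 38.
Term 17 comes from track B (its 6th entry): 77.
Position 18 → track C, term 6 = 128.

38, 77, 128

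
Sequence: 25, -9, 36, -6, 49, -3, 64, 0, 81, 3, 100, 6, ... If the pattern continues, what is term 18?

15

Odd-indexed and even-indexed terms follow separate rules.
Track A: 25, 36, 49, 64, 81, 100 — perfect squares starting at 5².
Track B: -9, -6, -3, 0, 3, 6 — linear: a_n = -12 + 3·n.
Position 18 → track B, term 9 = 15.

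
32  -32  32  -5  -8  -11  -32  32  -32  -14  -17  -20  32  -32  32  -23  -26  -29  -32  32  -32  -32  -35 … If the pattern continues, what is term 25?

32

The slot pattern repeats as AAABBB (period 6), so there are 2 interleaved tracks.
Stream A = 32, -32, 32, -32, 32, -32, 32, -32, 32, -32, 32, -32: alternating ±32.
Stream B = -5, -8, -11, -14, -17, -20, -23, -26, -29, -32, -35: arithmetic, step −3.
Term 25 comes from stream A (its 13th entry): 32.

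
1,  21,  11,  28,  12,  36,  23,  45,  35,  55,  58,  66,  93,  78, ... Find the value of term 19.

395

The terms cycle through 2 interleaved subsequences.
Track A = 1, 11, 12, 23, 35, 58, 93: Fibonacci-style (each term is the sum of the two before it).
Track B = 21, 28, 36, 45, 55, 66, 78: triangular numbers starting at T_6.
Term 19 comes from track A (its 10th entry): 395.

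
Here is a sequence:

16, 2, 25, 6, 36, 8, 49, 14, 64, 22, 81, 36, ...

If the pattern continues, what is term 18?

Taking every 2nd term gives 2 separate tracks.
Stream A: 16, 25, 36, 49, 64, 81 — the squares 4², 5², 6², ….
Stream B: 2, 6, 8, 14, 22, 36 — Fibonacci-style (each term is the sum of the two before it).
Position 18 → stream B, term 9 = 152.

152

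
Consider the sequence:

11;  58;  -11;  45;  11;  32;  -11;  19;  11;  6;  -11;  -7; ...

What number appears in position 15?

Odd-indexed and even-indexed terms follow separate rules.
Track A: 11, -11, 11, -11, 11, -11 (the oscillation 11·(−1)^(n+1)).
Track B: 58, 45, 32, 19, 6, -7 (subtracting 13 each time).
Term 15 comes from track A (its 8th entry): -11.

-11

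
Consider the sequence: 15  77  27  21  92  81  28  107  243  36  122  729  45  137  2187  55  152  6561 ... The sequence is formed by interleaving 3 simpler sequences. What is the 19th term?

Split by position mod 3 into 3 tracks.
Subsequence A: 15, 21, 28, 36, 45, 55 (triangular numbers n(n+1)/2 for n = 5, 6, …).
Subsequence B: 77, 92, 107, 122, 137, 152 (adding 15 each time).
Subsequence C: 27, 81, 243, 729, 2187, 6561 (powers 3^3, 3^4, 3^5, …).
The 19th slot belongs to subsequence A; its 7th term is 66.

66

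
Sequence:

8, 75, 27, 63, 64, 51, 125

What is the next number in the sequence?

Taking every 2nd term gives 2 separate tracks.
Track A is 8, 27, 64, 125, which is consecutive cubes n³ from n = 2.
Track B is 75, 63, 51, which is arithmetic, step −12.
Position 8 falls in track B as its term 4, giving 39.

39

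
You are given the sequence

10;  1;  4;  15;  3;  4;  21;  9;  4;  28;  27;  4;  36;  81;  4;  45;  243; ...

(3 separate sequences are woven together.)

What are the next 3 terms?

Read the sequence 3 terms at a time; column i is its own pattern.
Track A is 10, 15, 21, 28, 36, 45, which is triangular numbers starting at T_4.
Track B is 1, 3, 9, 27, 81, 243, which is powers of 3.
Track C is 4, 4, 4, 4, 4, which is the constant sequence 4.
Position 18 → track C, term 6 = 4.
Position 19 falls in track A as its term 7, giving 55.
Position 20 falls in track B as its term 7, giving 729.

4, 55, 729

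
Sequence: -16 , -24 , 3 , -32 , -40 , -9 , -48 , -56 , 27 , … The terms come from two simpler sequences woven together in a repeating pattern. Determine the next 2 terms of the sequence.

The slot pattern repeats as AAB (period 3), so there are 2 interleaved tracks.
Track A: -16, -24, -32, -40, -48, -56. Arithmetic, step −8.
Track B: 3, -9, 27. Multiplying by -3 each time.
Term 10 comes from track A (its 7th entry): -64.
Position 11 → track A, term 8 = -72.

-64, -72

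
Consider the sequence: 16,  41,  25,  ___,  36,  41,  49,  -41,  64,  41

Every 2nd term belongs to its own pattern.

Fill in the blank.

-41

Positions 1, 3, 5, … form one subsequence and positions 2, 4, 6, … form another.
Track A is 16, 25, 36, 49, 64, which is the squares 4², 5², 6², ….
Track B is 41, ?, 41, -41, 41, which is alternating ±41.
So the missing entry in track B is -41.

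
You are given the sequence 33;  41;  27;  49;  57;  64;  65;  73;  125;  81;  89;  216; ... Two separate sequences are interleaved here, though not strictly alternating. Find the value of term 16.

Reading positions in blocks of 3 reveals the pattern AAB — 2 tracks woven together.
Track A = 33, 41, 49, 57, 65, 73, 81, 89: adding 8 each time.
Track B = 27, 64, 125, 216: the cubes 3³, 4³, 5³, ….
Position 16 falls in track A as its term 11, giving 113.

113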